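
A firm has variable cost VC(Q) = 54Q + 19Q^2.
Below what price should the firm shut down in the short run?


AVC(Q) = VC(Q)/Q = 54 + 19Q
AVC is increasing in Q, so minimum AVC is at Q -> 0+.
Min AVC = 54
The firm should shut down if P < 54.

54


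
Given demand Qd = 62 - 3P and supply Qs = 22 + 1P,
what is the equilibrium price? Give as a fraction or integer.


At equilibrium, Qd = Qs.
62 - 3P = 22 + 1P
62 - 22 = 3P + 1P
40 = 4P
P* = 40/4 = 10

10


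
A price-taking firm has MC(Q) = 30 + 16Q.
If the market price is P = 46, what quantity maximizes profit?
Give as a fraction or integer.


In perfect competition, profit is maximized where P = MC.
46 = 30 + 16Q
16 = 16Q
Q* = 16/16 = 1

1


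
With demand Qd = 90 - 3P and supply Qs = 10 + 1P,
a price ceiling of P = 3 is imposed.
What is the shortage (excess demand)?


At P = 3:
Qd = 90 - 3*3 = 81
Qs = 10 + 1*3 = 13
Shortage = Qd - Qs = 81 - 13 = 68

68


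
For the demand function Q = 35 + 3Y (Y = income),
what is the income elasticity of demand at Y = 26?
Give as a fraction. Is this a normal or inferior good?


dQ/dY = 3
At Y = 26: Q = 35 + 3*26 = 113
Ey = (dQ/dY)(Y/Q) = 3 * 26 / 113 = 78/113
Since Ey > 0, this is a normal good.

78/113 (normal good)


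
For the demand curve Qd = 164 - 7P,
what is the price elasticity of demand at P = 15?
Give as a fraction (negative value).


dQ/dP = -7
At P = 15: Q = 164 - 7*15 = 59
E = (dQ/dP)(P/Q) = (-7)(15/59) = -105/59

-105/59


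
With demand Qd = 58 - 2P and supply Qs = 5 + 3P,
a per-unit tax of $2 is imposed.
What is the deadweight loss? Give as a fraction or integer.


Pre-tax equilibrium quantity: Q* = 184/5
Post-tax equilibrium quantity: Q_tax = 172/5
Reduction in quantity: Q* - Q_tax = 12/5
DWL = (1/2) * tax * (Q* - Q_tax)
DWL = (1/2) * 2 * 12/5 = 12/5

12/5


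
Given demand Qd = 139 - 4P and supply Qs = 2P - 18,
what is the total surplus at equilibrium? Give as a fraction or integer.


Find equilibrium: 139 - 4P = 2P - 18
139 + 18 = 6P
P* = 157/6 = 157/6
Q* = 2*157/6 - 18 = 103/3
Inverse demand: P = 139/4 - Q/4, so P_max = 139/4
Inverse supply: P = 9 + Q/2, so P_min = 9
CS = (1/2) * 103/3 * (139/4 - 157/6) = 10609/72
PS = (1/2) * 103/3 * (157/6 - 9) = 10609/36
TS = CS + PS = 10609/72 + 10609/36 = 10609/24

10609/24


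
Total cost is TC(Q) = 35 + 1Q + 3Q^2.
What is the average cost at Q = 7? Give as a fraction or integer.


TC(7) = 35 + 1*7 + 3*7^2
TC(7) = 35 + 7 + 147 = 189
AC = TC/Q = 189/7 = 27

27


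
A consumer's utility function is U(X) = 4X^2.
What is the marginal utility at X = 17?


MU = dU/dX = 4*2*X^(2-1)
MU = 8*X^1
At X = 17:
MU = 8 * 17^1
MU = 8 * 17 = 136

136


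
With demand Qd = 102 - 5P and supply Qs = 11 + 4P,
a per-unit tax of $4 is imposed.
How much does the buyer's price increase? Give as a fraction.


With a per-unit tax, the buyer's price increase depends on relative slopes.
Supply slope: d = 4, Demand slope: b = 5
Buyer's price increase = d * tax / (b + d)
= 4 * 4 / (5 + 4)
= 16 / 9 = 16/9

16/9


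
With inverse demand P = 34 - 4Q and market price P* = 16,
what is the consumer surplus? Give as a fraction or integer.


Maximum willingness to pay (at Q=0): P_max = 34
Quantity demanded at P* = 16:
Q* = (34 - 16)/4 = 9/2
CS = (1/2) * Q* * (P_max - P*)
CS = (1/2) * 9/2 * (34 - 16)
CS = (1/2) * 9/2 * 18 = 81/2

81/2


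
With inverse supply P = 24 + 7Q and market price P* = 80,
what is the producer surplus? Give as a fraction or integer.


Minimum supply price (at Q=0): P_min = 24
Quantity supplied at P* = 80:
Q* = (80 - 24)/7 = 8
PS = (1/2) * Q* * (P* - P_min)
PS = (1/2) * 8 * (80 - 24)
PS = (1/2) * 8 * 56 = 224

224


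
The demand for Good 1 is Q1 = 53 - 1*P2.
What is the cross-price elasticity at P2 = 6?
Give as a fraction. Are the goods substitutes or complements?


dQ1/dP2 = -1
At P2 = 6: Q1 = 53 - 1*6 = 47
Exy = (dQ1/dP2)(P2/Q1) = -1 * 6 / 47 = -6/47
Since Exy < 0, the goods are complements.

-6/47 (complements)


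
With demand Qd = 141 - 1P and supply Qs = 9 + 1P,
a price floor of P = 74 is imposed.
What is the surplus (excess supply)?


At P = 74:
Qd = 141 - 1*74 = 67
Qs = 9 + 1*74 = 83
Surplus = Qs - Qd = 83 - 67 = 16

16


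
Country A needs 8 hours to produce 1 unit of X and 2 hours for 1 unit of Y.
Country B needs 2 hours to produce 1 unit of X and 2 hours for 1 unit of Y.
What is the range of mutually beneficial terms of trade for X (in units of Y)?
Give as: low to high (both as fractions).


Opportunity cost of X for Country A = hours_X / hours_Y = 8/2 = 4 units of Y
Opportunity cost of X for Country B = hours_X / hours_Y = 2/2 = 1 units of Y
Terms of trade must be between the two opportunity costs.
Range: 1 to 4

1 to 4


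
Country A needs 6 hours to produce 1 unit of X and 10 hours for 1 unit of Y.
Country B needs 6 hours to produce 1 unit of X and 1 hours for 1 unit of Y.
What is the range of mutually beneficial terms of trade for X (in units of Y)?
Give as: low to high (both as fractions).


Opportunity cost of X for Country A = hours_X / hours_Y = 6/10 = 3/5 units of Y
Opportunity cost of X for Country B = hours_X / hours_Y = 6/1 = 6 units of Y
Terms of trade must be between the two opportunity costs.
Range: 3/5 to 6

3/5 to 6


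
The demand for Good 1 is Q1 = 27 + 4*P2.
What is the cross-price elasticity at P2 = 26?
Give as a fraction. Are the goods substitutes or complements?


dQ1/dP2 = 4
At P2 = 26: Q1 = 27 + 4*26 = 131
Exy = (dQ1/dP2)(P2/Q1) = 4 * 26 / 131 = 104/131
Since Exy > 0, the goods are substitutes.

104/131 (substitutes)


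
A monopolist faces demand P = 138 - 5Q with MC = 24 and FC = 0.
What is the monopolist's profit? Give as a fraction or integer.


MR = MC: 138 - 10Q = 24
Q* = 57/5
P* = 138 - 5*57/5 = 81
Profit = (P* - MC)*Q* - FC
= (81 - 24)*57/5 - 0
= 57*57/5 - 0
= 3249/5 - 0 = 3249/5

3249/5


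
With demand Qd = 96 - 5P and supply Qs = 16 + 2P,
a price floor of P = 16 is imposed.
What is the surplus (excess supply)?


At P = 16:
Qd = 96 - 5*16 = 16
Qs = 16 + 2*16 = 48
Surplus = Qs - Qd = 48 - 16 = 32

32


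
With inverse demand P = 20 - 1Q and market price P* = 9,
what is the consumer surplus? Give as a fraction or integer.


Maximum willingness to pay (at Q=0): P_max = 20
Quantity demanded at P* = 9:
Q* = (20 - 9)/1 = 11
CS = (1/2) * Q* * (P_max - P*)
CS = (1/2) * 11 * (20 - 9)
CS = (1/2) * 11 * 11 = 121/2

121/2


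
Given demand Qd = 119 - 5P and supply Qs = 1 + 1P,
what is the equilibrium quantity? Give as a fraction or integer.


First find equilibrium price:
119 - 5P = 1 + 1P
P* = 118/6 = 59/3
Then substitute into demand:
Q* = 119 - 5 * 59/3 = 62/3

62/3


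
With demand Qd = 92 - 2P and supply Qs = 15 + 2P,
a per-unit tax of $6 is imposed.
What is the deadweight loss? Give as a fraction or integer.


Pre-tax equilibrium quantity: Q* = 107/2
Post-tax equilibrium quantity: Q_tax = 95/2
Reduction in quantity: Q* - Q_tax = 6
DWL = (1/2) * tax * (Q* - Q_tax)
DWL = (1/2) * 6 * 6 = 18

18


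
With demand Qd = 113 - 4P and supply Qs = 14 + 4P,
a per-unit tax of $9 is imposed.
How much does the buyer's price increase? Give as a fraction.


With a per-unit tax, the buyer's price increase depends on relative slopes.
Supply slope: d = 4, Demand slope: b = 4
Buyer's price increase = d * tax / (b + d)
= 4 * 9 / (4 + 4)
= 36 / 8 = 9/2

9/2


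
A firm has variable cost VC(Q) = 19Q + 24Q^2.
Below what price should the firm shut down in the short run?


AVC(Q) = VC(Q)/Q = 19 + 24Q
AVC is increasing in Q, so minimum AVC is at Q -> 0+.
Min AVC = 19
The firm should shut down if P < 19.

19


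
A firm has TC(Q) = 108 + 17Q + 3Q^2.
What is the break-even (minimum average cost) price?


AC(Q) = 108/Q + 17 + 3Q
To minimize: dAC/dQ = -108/Q^2 + 3 = 0
Q^2 = 108/3 = 36
Q* = 6
Min AC = 108/6 + 17 + 3*6
Min AC = 18 + 17 + 18 = 53

53


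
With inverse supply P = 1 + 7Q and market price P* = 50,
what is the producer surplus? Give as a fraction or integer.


Minimum supply price (at Q=0): P_min = 1
Quantity supplied at P* = 50:
Q* = (50 - 1)/7 = 7
PS = (1/2) * Q* * (P* - P_min)
PS = (1/2) * 7 * (50 - 1)
PS = (1/2) * 7 * 49 = 343/2

343/2


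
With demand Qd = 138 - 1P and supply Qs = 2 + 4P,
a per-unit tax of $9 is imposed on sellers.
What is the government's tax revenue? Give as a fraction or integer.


With tax on sellers, new supply: Qs' = 2 + 4(P - 9)
= 4P - 34
New equilibrium quantity:
Q_new = 518/5
Tax revenue = tax * Q_new = 9 * 518/5 = 4662/5

4662/5


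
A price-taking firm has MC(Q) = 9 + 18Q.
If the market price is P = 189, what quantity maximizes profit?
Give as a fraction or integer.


In perfect competition, profit is maximized where P = MC.
189 = 9 + 18Q
180 = 18Q
Q* = 180/18 = 10

10


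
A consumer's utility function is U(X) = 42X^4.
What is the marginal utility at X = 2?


MU = dU/dX = 42*4*X^(4-1)
MU = 168*X^3
At X = 2:
MU = 168 * 2^3
MU = 168 * 8 = 1344

1344


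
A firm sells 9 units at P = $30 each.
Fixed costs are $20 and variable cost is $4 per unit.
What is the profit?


Total Revenue = P * Q = 30 * 9 = $270
Total Cost = FC + VC*Q = 20 + 4*9 = $56
Profit = TR - TC = 270 - 56 = $214

$214


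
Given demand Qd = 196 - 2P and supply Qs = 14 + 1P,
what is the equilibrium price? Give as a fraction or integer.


At equilibrium, Qd = Qs.
196 - 2P = 14 + 1P
196 - 14 = 2P + 1P
182 = 3P
P* = 182/3 = 182/3

182/3


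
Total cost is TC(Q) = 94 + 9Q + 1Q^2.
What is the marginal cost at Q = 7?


MC = dTC/dQ = 9 + 2*1*Q
At Q = 7:
MC = 9 + 2*7
MC = 9 + 14 = 23

23


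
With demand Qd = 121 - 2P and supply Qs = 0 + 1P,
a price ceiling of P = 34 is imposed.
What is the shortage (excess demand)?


At P = 34:
Qd = 121 - 2*34 = 53
Qs = 0 + 1*34 = 34
Shortage = Qd - Qs = 53 - 34 = 19

19


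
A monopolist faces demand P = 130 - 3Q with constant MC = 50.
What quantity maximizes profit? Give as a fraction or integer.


TR = P*Q = (130 - 3Q)Q = 130Q - 3Q^2
MR = dTR/dQ = 130 - 6Q
Set MR = MC:
130 - 6Q = 50
80 = 6Q
Q* = 80/6 = 40/3

40/3


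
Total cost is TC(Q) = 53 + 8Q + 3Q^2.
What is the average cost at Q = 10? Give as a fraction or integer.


TC(10) = 53 + 8*10 + 3*10^2
TC(10) = 53 + 80 + 300 = 433
AC = TC/Q = 433/10 = 433/10

433/10


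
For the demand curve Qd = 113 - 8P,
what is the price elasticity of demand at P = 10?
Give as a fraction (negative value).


dQ/dP = -8
At P = 10: Q = 113 - 8*10 = 33
E = (dQ/dP)(P/Q) = (-8)(10/33) = -80/33

-80/33


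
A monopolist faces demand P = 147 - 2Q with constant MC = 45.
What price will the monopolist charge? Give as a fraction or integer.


MR = 147 - 4Q
Set MR = MC: 147 - 4Q = 45
Q* = 51/2
Substitute into demand:
P* = 147 - 2*51/2 = 96

96


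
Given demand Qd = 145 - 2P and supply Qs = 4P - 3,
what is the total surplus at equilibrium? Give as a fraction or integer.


Find equilibrium: 145 - 2P = 4P - 3
145 + 3 = 6P
P* = 148/6 = 74/3
Q* = 4*74/3 - 3 = 287/3
Inverse demand: P = 145/2 - Q/2, so P_max = 145/2
Inverse supply: P = 3/4 + Q/4, so P_min = 3/4
CS = (1/2) * 287/3 * (145/2 - 74/3) = 82369/36
PS = (1/2) * 287/3 * (74/3 - 3/4) = 82369/72
TS = CS + PS = 82369/36 + 82369/72 = 82369/24

82369/24


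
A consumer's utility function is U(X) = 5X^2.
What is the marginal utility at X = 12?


MU = dU/dX = 5*2*X^(2-1)
MU = 10*X^1
At X = 12:
MU = 10 * 12^1
MU = 10 * 12 = 120

120


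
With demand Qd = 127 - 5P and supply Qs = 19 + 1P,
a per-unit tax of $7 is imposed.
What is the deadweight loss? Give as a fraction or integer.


Pre-tax equilibrium quantity: Q* = 37
Post-tax equilibrium quantity: Q_tax = 187/6
Reduction in quantity: Q* - Q_tax = 35/6
DWL = (1/2) * tax * (Q* - Q_tax)
DWL = (1/2) * 7 * 35/6 = 245/12

245/12


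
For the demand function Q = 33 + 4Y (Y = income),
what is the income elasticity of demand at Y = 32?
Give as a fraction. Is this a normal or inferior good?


dQ/dY = 4
At Y = 32: Q = 33 + 4*32 = 161
Ey = (dQ/dY)(Y/Q) = 4 * 32 / 161 = 128/161
Since Ey > 0, this is a normal good.

128/161 (normal good)


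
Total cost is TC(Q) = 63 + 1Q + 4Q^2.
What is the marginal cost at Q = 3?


MC = dTC/dQ = 1 + 2*4*Q
At Q = 3:
MC = 1 + 8*3
MC = 1 + 24 = 25

25


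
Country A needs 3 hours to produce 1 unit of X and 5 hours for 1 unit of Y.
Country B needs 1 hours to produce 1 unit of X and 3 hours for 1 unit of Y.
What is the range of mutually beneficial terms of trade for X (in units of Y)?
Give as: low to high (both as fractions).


Opportunity cost of X for Country A = hours_X / hours_Y = 3/5 = 3/5 units of Y
Opportunity cost of X for Country B = hours_X / hours_Y = 1/3 = 1/3 units of Y
Terms of trade must be between the two opportunity costs.
Range: 1/3 to 3/5

1/3 to 3/5


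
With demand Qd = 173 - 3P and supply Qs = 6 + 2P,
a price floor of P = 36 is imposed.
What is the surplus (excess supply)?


At P = 36:
Qd = 173 - 3*36 = 65
Qs = 6 + 2*36 = 78
Surplus = Qs - Qd = 78 - 65 = 13

13


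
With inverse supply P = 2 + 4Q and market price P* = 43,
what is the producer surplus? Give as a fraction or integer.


Minimum supply price (at Q=0): P_min = 2
Quantity supplied at P* = 43:
Q* = (43 - 2)/4 = 41/4
PS = (1/2) * Q* * (P* - P_min)
PS = (1/2) * 41/4 * (43 - 2)
PS = (1/2) * 41/4 * 41 = 1681/8

1681/8


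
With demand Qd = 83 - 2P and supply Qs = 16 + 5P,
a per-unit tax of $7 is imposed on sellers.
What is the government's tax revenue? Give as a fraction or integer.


With tax on sellers, new supply: Qs' = 16 + 5(P - 7)
= 5P - 19
New equilibrium quantity:
Q_new = 377/7
Tax revenue = tax * Q_new = 7 * 377/7 = 377

377


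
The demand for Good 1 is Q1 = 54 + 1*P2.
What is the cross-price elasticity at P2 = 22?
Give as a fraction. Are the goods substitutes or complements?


dQ1/dP2 = 1
At P2 = 22: Q1 = 54 + 1*22 = 76
Exy = (dQ1/dP2)(P2/Q1) = 1 * 22 / 76 = 11/38
Since Exy > 0, the goods are substitutes.

11/38 (substitutes)


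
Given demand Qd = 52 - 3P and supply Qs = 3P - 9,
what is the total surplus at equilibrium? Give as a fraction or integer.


Find equilibrium: 52 - 3P = 3P - 9
52 + 9 = 6P
P* = 61/6 = 61/6
Q* = 3*61/6 - 9 = 43/2
Inverse demand: P = 52/3 - Q/3, so P_max = 52/3
Inverse supply: P = 3 + Q/3, so P_min = 3
CS = (1/2) * 43/2 * (52/3 - 61/6) = 1849/24
PS = (1/2) * 43/2 * (61/6 - 3) = 1849/24
TS = CS + PS = 1849/24 + 1849/24 = 1849/12

1849/12


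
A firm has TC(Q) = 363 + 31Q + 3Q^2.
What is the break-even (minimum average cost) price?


AC(Q) = 363/Q + 31 + 3Q
To minimize: dAC/dQ = -363/Q^2 + 3 = 0
Q^2 = 363/3 = 121
Q* = 11
Min AC = 363/11 + 31 + 3*11
Min AC = 33 + 31 + 33 = 97

97


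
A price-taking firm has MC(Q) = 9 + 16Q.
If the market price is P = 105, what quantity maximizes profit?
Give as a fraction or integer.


In perfect competition, profit is maximized where P = MC.
105 = 9 + 16Q
96 = 16Q
Q* = 96/16 = 6

6


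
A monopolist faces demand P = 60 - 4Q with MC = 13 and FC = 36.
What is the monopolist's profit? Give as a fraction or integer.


MR = MC: 60 - 8Q = 13
Q* = 47/8
P* = 60 - 4*47/8 = 73/2
Profit = (P* - MC)*Q* - FC
= (73/2 - 13)*47/8 - 36
= 47/2*47/8 - 36
= 2209/16 - 36 = 1633/16

1633/16


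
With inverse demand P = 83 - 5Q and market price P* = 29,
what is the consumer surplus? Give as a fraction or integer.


Maximum willingness to pay (at Q=0): P_max = 83
Quantity demanded at P* = 29:
Q* = (83 - 29)/5 = 54/5
CS = (1/2) * Q* * (P_max - P*)
CS = (1/2) * 54/5 * (83 - 29)
CS = (1/2) * 54/5 * 54 = 1458/5

1458/5


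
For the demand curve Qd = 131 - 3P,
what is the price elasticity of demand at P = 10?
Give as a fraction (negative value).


dQ/dP = -3
At P = 10: Q = 131 - 3*10 = 101
E = (dQ/dP)(P/Q) = (-3)(10/101) = -30/101

-30/101


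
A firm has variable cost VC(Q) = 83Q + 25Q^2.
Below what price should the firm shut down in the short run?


AVC(Q) = VC(Q)/Q = 83 + 25Q
AVC is increasing in Q, so minimum AVC is at Q -> 0+.
Min AVC = 83
The firm should shut down if P < 83.

83


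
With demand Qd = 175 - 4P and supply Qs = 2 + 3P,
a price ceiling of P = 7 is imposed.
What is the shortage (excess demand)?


At P = 7:
Qd = 175 - 4*7 = 147
Qs = 2 + 3*7 = 23
Shortage = Qd - Qs = 147 - 23 = 124

124


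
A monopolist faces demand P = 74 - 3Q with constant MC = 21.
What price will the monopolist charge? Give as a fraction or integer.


MR = 74 - 6Q
Set MR = MC: 74 - 6Q = 21
Q* = 53/6
Substitute into demand:
P* = 74 - 3*53/6 = 95/2

95/2


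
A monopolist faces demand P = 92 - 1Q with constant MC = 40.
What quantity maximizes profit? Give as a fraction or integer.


TR = P*Q = (92 - 1Q)Q = 92Q - 1Q^2
MR = dTR/dQ = 92 - 2Q
Set MR = MC:
92 - 2Q = 40
52 = 2Q
Q* = 52/2 = 26

26


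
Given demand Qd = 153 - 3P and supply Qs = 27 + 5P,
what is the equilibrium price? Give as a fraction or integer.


At equilibrium, Qd = Qs.
153 - 3P = 27 + 5P
153 - 27 = 3P + 5P
126 = 8P
P* = 126/8 = 63/4

63/4


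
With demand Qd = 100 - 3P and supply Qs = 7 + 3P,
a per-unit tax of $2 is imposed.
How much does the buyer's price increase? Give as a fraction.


With a per-unit tax, the buyer's price increase depends on relative slopes.
Supply slope: d = 3, Demand slope: b = 3
Buyer's price increase = d * tax / (b + d)
= 3 * 2 / (3 + 3)
= 6 / 6 = 1

1


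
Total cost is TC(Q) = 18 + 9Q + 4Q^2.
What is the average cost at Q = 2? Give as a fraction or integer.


TC(2) = 18 + 9*2 + 4*2^2
TC(2) = 18 + 18 + 16 = 52
AC = TC/Q = 52/2 = 26

26


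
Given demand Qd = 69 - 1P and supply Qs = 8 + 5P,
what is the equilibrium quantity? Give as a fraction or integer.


First find equilibrium price:
69 - 1P = 8 + 5P
P* = 61/6 = 61/6
Then substitute into demand:
Q* = 69 - 1 * 61/6 = 353/6

353/6


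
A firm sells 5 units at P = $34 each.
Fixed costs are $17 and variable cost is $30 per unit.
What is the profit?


Total Revenue = P * Q = 34 * 5 = $170
Total Cost = FC + VC*Q = 17 + 30*5 = $167
Profit = TR - TC = 170 - 167 = $3

$3


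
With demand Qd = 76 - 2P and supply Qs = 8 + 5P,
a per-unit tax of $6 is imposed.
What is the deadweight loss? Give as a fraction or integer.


Pre-tax equilibrium quantity: Q* = 396/7
Post-tax equilibrium quantity: Q_tax = 48
Reduction in quantity: Q* - Q_tax = 60/7
DWL = (1/2) * tax * (Q* - Q_tax)
DWL = (1/2) * 6 * 60/7 = 180/7

180/7


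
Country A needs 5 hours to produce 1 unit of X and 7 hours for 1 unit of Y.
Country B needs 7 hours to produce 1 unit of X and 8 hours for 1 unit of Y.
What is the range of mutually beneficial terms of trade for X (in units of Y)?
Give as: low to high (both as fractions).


Opportunity cost of X for Country A = hours_X / hours_Y = 5/7 = 5/7 units of Y
Opportunity cost of X for Country B = hours_X / hours_Y = 7/8 = 7/8 units of Y
Terms of trade must be between the two opportunity costs.
Range: 5/7 to 7/8

5/7 to 7/8


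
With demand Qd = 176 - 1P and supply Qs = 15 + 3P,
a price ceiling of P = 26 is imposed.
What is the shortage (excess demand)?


At P = 26:
Qd = 176 - 1*26 = 150
Qs = 15 + 3*26 = 93
Shortage = Qd - Qs = 150 - 93 = 57

57


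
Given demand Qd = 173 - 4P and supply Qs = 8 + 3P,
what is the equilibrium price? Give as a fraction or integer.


At equilibrium, Qd = Qs.
173 - 4P = 8 + 3P
173 - 8 = 4P + 3P
165 = 7P
P* = 165/7 = 165/7

165/7


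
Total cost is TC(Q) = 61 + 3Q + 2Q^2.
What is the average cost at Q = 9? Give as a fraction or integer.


TC(9) = 61 + 3*9 + 2*9^2
TC(9) = 61 + 27 + 162 = 250
AC = TC/Q = 250/9 = 250/9

250/9


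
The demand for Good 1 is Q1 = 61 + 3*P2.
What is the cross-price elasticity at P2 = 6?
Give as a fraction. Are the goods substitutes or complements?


dQ1/dP2 = 3
At P2 = 6: Q1 = 61 + 3*6 = 79
Exy = (dQ1/dP2)(P2/Q1) = 3 * 6 / 79 = 18/79
Since Exy > 0, the goods are substitutes.

18/79 (substitutes)


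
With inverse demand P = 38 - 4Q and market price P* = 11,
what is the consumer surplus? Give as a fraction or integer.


Maximum willingness to pay (at Q=0): P_max = 38
Quantity demanded at P* = 11:
Q* = (38 - 11)/4 = 27/4
CS = (1/2) * Q* * (P_max - P*)
CS = (1/2) * 27/4 * (38 - 11)
CS = (1/2) * 27/4 * 27 = 729/8

729/8


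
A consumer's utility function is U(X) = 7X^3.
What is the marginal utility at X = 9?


MU = dU/dX = 7*3*X^(3-1)
MU = 21*X^2
At X = 9:
MU = 21 * 9^2
MU = 21 * 81 = 1701

1701


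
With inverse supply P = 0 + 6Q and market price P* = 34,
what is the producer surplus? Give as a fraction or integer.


Minimum supply price (at Q=0): P_min = 0
Quantity supplied at P* = 34:
Q* = (34 - 0)/6 = 17/3
PS = (1/2) * Q* * (P* - P_min)
PS = (1/2) * 17/3 * (34 - 0)
PS = (1/2) * 17/3 * 34 = 289/3

289/3


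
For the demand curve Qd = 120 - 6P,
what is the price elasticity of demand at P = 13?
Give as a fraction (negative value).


dQ/dP = -6
At P = 13: Q = 120 - 6*13 = 42
E = (dQ/dP)(P/Q) = (-6)(13/42) = -13/7

-13/7


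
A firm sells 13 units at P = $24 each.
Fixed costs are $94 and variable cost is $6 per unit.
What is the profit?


Total Revenue = P * Q = 24 * 13 = $312
Total Cost = FC + VC*Q = 94 + 6*13 = $172
Profit = TR - TC = 312 - 172 = $140

$140


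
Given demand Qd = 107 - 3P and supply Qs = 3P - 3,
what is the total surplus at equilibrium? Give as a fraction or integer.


Find equilibrium: 107 - 3P = 3P - 3
107 + 3 = 6P
P* = 110/6 = 55/3
Q* = 3*55/3 - 3 = 52
Inverse demand: P = 107/3 - Q/3, so P_max = 107/3
Inverse supply: P = 1 + Q/3, so P_min = 1
CS = (1/2) * 52 * (107/3 - 55/3) = 1352/3
PS = (1/2) * 52 * (55/3 - 1) = 1352/3
TS = CS + PS = 1352/3 + 1352/3 = 2704/3

2704/3


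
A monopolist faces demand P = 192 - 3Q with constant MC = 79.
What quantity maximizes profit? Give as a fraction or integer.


TR = P*Q = (192 - 3Q)Q = 192Q - 3Q^2
MR = dTR/dQ = 192 - 6Q
Set MR = MC:
192 - 6Q = 79
113 = 6Q
Q* = 113/6 = 113/6

113/6


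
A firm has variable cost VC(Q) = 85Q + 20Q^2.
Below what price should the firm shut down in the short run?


AVC(Q) = VC(Q)/Q = 85 + 20Q
AVC is increasing in Q, so minimum AVC is at Q -> 0+.
Min AVC = 85
The firm should shut down if P < 85.

85


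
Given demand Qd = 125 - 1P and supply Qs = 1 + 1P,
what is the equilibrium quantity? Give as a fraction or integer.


First find equilibrium price:
125 - 1P = 1 + 1P
P* = 124/2 = 62
Then substitute into demand:
Q* = 125 - 1 * 62 = 63

63


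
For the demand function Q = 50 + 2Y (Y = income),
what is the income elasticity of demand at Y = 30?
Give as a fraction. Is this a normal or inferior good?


dQ/dY = 2
At Y = 30: Q = 50 + 2*30 = 110
Ey = (dQ/dY)(Y/Q) = 2 * 30 / 110 = 6/11
Since Ey > 0, this is a normal good.

6/11 (normal good)


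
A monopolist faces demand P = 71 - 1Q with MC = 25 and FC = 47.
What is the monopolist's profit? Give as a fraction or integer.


MR = MC: 71 - 2Q = 25
Q* = 23
P* = 71 - 1*23 = 48
Profit = (P* - MC)*Q* - FC
= (48 - 25)*23 - 47
= 23*23 - 47
= 529 - 47 = 482

482


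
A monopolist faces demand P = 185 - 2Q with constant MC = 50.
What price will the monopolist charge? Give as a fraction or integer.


MR = 185 - 4Q
Set MR = MC: 185 - 4Q = 50
Q* = 135/4
Substitute into demand:
P* = 185 - 2*135/4 = 235/2

235/2


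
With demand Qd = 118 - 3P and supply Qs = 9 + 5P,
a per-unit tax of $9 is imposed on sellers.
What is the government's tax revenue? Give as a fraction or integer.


With tax on sellers, new supply: Qs' = 9 + 5(P - 9)
= 5P - 36
New equilibrium quantity:
Q_new = 241/4
Tax revenue = tax * Q_new = 9 * 241/4 = 2169/4

2169/4


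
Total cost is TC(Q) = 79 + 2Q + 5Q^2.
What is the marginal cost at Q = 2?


MC = dTC/dQ = 2 + 2*5*Q
At Q = 2:
MC = 2 + 10*2
MC = 2 + 20 = 22

22


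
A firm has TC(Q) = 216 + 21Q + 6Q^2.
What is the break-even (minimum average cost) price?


AC(Q) = 216/Q + 21 + 6Q
To minimize: dAC/dQ = -216/Q^2 + 6 = 0
Q^2 = 216/6 = 36
Q* = 6
Min AC = 216/6 + 21 + 6*6
Min AC = 36 + 21 + 36 = 93

93


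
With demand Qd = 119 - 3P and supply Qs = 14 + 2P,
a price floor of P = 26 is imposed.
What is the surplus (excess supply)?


At P = 26:
Qd = 119 - 3*26 = 41
Qs = 14 + 2*26 = 66
Surplus = Qs - Qd = 66 - 41 = 25

25


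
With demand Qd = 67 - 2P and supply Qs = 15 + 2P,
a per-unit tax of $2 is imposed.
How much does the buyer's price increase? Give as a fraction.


With a per-unit tax, the buyer's price increase depends on relative slopes.
Supply slope: d = 2, Demand slope: b = 2
Buyer's price increase = d * tax / (b + d)
= 2 * 2 / (2 + 2)
= 4 / 4 = 1

1


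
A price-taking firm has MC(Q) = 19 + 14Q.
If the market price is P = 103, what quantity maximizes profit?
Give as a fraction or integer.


In perfect competition, profit is maximized where P = MC.
103 = 19 + 14Q
84 = 14Q
Q* = 84/14 = 6

6


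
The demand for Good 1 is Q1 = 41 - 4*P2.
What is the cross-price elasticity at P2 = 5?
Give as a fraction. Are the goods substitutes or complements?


dQ1/dP2 = -4
At P2 = 5: Q1 = 41 - 4*5 = 21
Exy = (dQ1/dP2)(P2/Q1) = -4 * 5 / 21 = -20/21
Since Exy < 0, the goods are complements.

-20/21 (complements)


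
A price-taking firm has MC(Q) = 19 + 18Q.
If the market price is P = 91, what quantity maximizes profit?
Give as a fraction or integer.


In perfect competition, profit is maximized where P = MC.
91 = 19 + 18Q
72 = 18Q
Q* = 72/18 = 4

4


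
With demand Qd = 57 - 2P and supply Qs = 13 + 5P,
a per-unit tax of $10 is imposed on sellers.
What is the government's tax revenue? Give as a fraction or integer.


With tax on sellers, new supply: Qs' = 13 + 5(P - 10)
= 5P - 37
New equilibrium quantity:
Q_new = 211/7
Tax revenue = tax * Q_new = 10 * 211/7 = 2110/7

2110/7


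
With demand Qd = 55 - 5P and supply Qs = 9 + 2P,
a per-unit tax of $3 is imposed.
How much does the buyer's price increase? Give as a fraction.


With a per-unit tax, the buyer's price increase depends on relative slopes.
Supply slope: d = 2, Demand slope: b = 5
Buyer's price increase = d * tax / (b + d)
= 2 * 3 / (5 + 2)
= 6 / 7 = 6/7

6/7


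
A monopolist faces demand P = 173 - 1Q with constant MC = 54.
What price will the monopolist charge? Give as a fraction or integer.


MR = 173 - 2Q
Set MR = MC: 173 - 2Q = 54
Q* = 119/2
Substitute into demand:
P* = 173 - 1*119/2 = 227/2

227/2


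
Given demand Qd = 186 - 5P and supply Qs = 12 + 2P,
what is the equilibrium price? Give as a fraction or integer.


At equilibrium, Qd = Qs.
186 - 5P = 12 + 2P
186 - 12 = 5P + 2P
174 = 7P
P* = 174/7 = 174/7

174/7


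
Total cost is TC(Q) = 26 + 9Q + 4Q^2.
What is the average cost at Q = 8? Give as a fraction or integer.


TC(8) = 26 + 9*8 + 4*8^2
TC(8) = 26 + 72 + 256 = 354
AC = TC/Q = 354/8 = 177/4

177/4


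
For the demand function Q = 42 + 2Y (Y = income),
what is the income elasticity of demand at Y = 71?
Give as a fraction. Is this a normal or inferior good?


dQ/dY = 2
At Y = 71: Q = 42 + 2*71 = 184
Ey = (dQ/dY)(Y/Q) = 2 * 71 / 184 = 71/92
Since Ey > 0, this is a normal good.

71/92 (normal good)


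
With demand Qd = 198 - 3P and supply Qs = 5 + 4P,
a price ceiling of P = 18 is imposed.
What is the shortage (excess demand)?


At P = 18:
Qd = 198 - 3*18 = 144
Qs = 5 + 4*18 = 77
Shortage = Qd - Qs = 144 - 77 = 67

67


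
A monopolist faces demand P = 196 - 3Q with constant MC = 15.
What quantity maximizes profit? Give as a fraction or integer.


TR = P*Q = (196 - 3Q)Q = 196Q - 3Q^2
MR = dTR/dQ = 196 - 6Q
Set MR = MC:
196 - 6Q = 15
181 = 6Q
Q* = 181/6 = 181/6

181/6


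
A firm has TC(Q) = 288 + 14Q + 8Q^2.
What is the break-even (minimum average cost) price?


AC(Q) = 288/Q + 14 + 8Q
To minimize: dAC/dQ = -288/Q^2 + 8 = 0
Q^2 = 288/8 = 36
Q* = 6
Min AC = 288/6 + 14 + 8*6
Min AC = 48 + 14 + 48 = 110

110


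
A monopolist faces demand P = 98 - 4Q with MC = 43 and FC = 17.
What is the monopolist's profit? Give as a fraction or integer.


MR = MC: 98 - 8Q = 43
Q* = 55/8
P* = 98 - 4*55/8 = 141/2
Profit = (P* - MC)*Q* - FC
= (141/2 - 43)*55/8 - 17
= 55/2*55/8 - 17
= 3025/16 - 17 = 2753/16

2753/16


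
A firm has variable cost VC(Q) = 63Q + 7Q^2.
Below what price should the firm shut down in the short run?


AVC(Q) = VC(Q)/Q = 63 + 7Q
AVC is increasing in Q, so minimum AVC is at Q -> 0+.
Min AVC = 63
The firm should shut down if P < 63.

63


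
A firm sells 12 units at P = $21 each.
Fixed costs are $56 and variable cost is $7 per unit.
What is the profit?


Total Revenue = P * Q = 21 * 12 = $252
Total Cost = FC + VC*Q = 56 + 7*12 = $140
Profit = TR - TC = 252 - 140 = $112

$112


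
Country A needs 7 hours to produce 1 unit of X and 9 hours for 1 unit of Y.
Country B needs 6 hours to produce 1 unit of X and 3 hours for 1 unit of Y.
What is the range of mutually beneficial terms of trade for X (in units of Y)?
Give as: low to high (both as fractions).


Opportunity cost of X for Country A = hours_X / hours_Y = 7/9 = 7/9 units of Y
Opportunity cost of X for Country B = hours_X / hours_Y = 6/3 = 2 units of Y
Terms of trade must be between the two opportunity costs.
Range: 7/9 to 2

7/9 to 2


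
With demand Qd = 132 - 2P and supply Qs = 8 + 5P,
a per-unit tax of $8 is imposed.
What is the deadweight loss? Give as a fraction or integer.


Pre-tax equilibrium quantity: Q* = 676/7
Post-tax equilibrium quantity: Q_tax = 596/7
Reduction in quantity: Q* - Q_tax = 80/7
DWL = (1/2) * tax * (Q* - Q_tax)
DWL = (1/2) * 8 * 80/7 = 320/7

320/7


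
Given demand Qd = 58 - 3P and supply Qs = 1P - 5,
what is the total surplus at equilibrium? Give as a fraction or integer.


Find equilibrium: 58 - 3P = 1P - 5
58 + 5 = 4P
P* = 63/4 = 63/4
Q* = 1*63/4 - 5 = 43/4
Inverse demand: P = 58/3 - Q/3, so P_max = 58/3
Inverse supply: P = 5 + Q/1, so P_min = 5
CS = (1/2) * 43/4 * (58/3 - 63/4) = 1849/96
PS = (1/2) * 43/4 * (63/4 - 5) = 1849/32
TS = CS + PS = 1849/96 + 1849/32 = 1849/24

1849/24


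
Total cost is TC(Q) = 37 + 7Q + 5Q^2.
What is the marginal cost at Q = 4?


MC = dTC/dQ = 7 + 2*5*Q
At Q = 4:
MC = 7 + 10*4
MC = 7 + 40 = 47

47


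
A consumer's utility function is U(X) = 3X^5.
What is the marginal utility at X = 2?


MU = dU/dX = 3*5*X^(5-1)
MU = 15*X^4
At X = 2:
MU = 15 * 2^4
MU = 15 * 16 = 240

240


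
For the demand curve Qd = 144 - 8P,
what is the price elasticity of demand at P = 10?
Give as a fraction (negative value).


dQ/dP = -8
At P = 10: Q = 144 - 8*10 = 64
E = (dQ/dP)(P/Q) = (-8)(10/64) = -5/4

-5/4


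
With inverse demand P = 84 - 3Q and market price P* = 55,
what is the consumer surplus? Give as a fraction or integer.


Maximum willingness to pay (at Q=0): P_max = 84
Quantity demanded at P* = 55:
Q* = (84 - 55)/3 = 29/3
CS = (1/2) * Q* * (P_max - P*)
CS = (1/2) * 29/3 * (84 - 55)
CS = (1/2) * 29/3 * 29 = 841/6

841/6


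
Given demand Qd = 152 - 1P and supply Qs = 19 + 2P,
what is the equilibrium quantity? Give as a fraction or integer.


First find equilibrium price:
152 - 1P = 19 + 2P
P* = 133/3 = 133/3
Then substitute into demand:
Q* = 152 - 1 * 133/3 = 323/3

323/3


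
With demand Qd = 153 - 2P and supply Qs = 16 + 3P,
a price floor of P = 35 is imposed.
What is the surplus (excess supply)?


At P = 35:
Qd = 153 - 2*35 = 83
Qs = 16 + 3*35 = 121
Surplus = Qs - Qd = 121 - 83 = 38

38


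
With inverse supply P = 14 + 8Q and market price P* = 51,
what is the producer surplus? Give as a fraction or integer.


Minimum supply price (at Q=0): P_min = 14
Quantity supplied at P* = 51:
Q* = (51 - 14)/8 = 37/8
PS = (1/2) * Q* * (P* - P_min)
PS = (1/2) * 37/8 * (51 - 14)
PS = (1/2) * 37/8 * 37 = 1369/16

1369/16


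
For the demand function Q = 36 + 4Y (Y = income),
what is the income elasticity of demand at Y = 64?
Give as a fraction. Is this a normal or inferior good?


dQ/dY = 4
At Y = 64: Q = 36 + 4*64 = 292
Ey = (dQ/dY)(Y/Q) = 4 * 64 / 292 = 64/73
Since Ey > 0, this is a normal good.

64/73 (normal good)


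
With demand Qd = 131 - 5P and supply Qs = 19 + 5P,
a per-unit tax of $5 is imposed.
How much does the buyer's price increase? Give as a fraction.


With a per-unit tax, the buyer's price increase depends on relative slopes.
Supply slope: d = 5, Demand slope: b = 5
Buyer's price increase = d * tax / (b + d)
= 5 * 5 / (5 + 5)
= 25 / 10 = 5/2

5/2


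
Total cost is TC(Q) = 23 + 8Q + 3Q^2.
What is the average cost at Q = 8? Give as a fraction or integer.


TC(8) = 23 + 8*8 + 3*8^2
TC(8) = 23 + 64 + 192 = 279
AC = TC/Q = 279/8 = 279/8

279/8


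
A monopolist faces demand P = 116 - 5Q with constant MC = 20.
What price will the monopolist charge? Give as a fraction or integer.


MR = 116 - 10Q
Set MR = MC: 116 - 10Q = 20
Q* = 48/5
Substitute into demand:
P* = 116 - 5*48/5 = 68

68


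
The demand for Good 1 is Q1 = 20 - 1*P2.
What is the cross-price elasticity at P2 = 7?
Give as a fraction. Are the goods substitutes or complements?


dQ1/dP2 = -1
At P2 = 7: Q1 = 20 - 1*7 = 13
Exy = (dQ1/dP2)(P2/Q1) = -1 * 7 / 13 = -7/13
Since Exy < 0, the goods are complements.

-7/13 (complements)


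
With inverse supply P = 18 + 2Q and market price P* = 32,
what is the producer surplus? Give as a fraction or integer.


Minimum supply price (at Q=0): P_min = 18
Quantity supplied at P* = 32:
Q* = (32 - 18)/2 = 7
PS = (1/2) * Q* * (P* - P_min)
PS = (1/2) * 7 * (32 - 18)
PS = (1/2) * 7 * 14 = 49

49


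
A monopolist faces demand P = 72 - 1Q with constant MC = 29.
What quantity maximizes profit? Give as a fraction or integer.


TR = P*Q = (72 - 1Q)Q = 72Q - 1Q^2
MR = dTR/dQ = 72 - 2Q
Set MR = MC:
72 - 2Q = 29
43 = 2Q
Q* = 43/2 = 43/2

43/2


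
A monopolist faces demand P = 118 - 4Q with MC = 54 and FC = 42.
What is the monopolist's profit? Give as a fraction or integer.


MR = MC: 118 - 8Q = 54
Q* = 8
P* = 118 - 4*8 = 86
Profit = (P* - MC)*Q* - FC
= (86 - 54)*8 - 42
= 32*8 - 42
= 256 - 42 = 214

214


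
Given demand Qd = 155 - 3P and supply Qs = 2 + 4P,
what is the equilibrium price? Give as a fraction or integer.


At equilibrium, Qd = Qs.
155 - 3P = 2 + 4P
155 - 2 = 3P + 4P
153 = 7P
P* = 153/7 = 153/7

153/7


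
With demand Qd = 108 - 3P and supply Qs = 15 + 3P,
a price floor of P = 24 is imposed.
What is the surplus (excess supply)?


At P = 24:
Qd = 108 - 3*24 = 36
Qs = 15 + 3*24 = 87
Surplus = Qs - Qd = 87 - 36 = 51

51


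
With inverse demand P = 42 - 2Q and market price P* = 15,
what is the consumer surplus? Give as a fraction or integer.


Maximum willingness to pay (at Q=0): P_max = 42
Quantity demanded at P* = 15:
Q* = (42 - 15)/2 = 27/2
CS = (1/2) * Q* * (P_max - P*)
CS = (1/2) * 27/2 * (42 - 15)
CS = (1/2) * 27/2 * 27 = 729/4

729/4


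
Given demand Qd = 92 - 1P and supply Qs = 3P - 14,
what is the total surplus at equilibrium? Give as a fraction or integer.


Find equilibrium: 92 - 1P = 3P - 14
92 + 14 = 4P
P* = 106/4 = 53/2
Q* = 3*53/2 - 14 = 131/2
Inverse demand: P = 92 - Q/1, so P_max = 92
Inverse supply: P = 14/3 + Q/3, so P_min = 14/3
CS = (1/2) * 131/2 * (92 - 53/2) = 17161/8
PS = (1/2) * 131/2 * (53/2 - 14/3) = 17161/24
TS = CS + PS = 17161/8 + 17161/24 = 17161/6

17161/6


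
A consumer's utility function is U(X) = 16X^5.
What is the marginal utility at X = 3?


MU = dU/dX = 16*5*X^(5-1)
MU = 80*X^4
At X = 3:
MU = 80 * 3^4
MU = 80 * 81 = 6480

6480


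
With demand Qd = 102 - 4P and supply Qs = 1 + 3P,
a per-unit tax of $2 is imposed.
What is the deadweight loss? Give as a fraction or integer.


Pre-tax equilibrium quantity: Q* = 310/7
Post-tax equilibrium quantity: Q_tax = 286/7
Reduction in quantity: Q* - Q_tax = 24/7
DWL = (1/2) * tax * (Q* - Q_tax)
DWL = (1/2) * 2 * 24/7 = 24/7

24/7


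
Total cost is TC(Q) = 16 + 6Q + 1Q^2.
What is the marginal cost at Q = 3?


MC = dTC/dQ = 6 + 2*1*Q
At Q = 3:
MC = 6 + 2*3
MC = 6 + 6 = 12

12


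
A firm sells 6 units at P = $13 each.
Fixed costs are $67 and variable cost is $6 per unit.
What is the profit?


Total Revenue = P * Q = 13 * 6 = $78
Total Cost = FC + VC*Q = 67 + 6*6 = $103
Profit = TR - TC = 78 - 103 = $-25

$-25


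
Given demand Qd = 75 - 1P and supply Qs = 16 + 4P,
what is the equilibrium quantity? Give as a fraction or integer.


First find equilibrium price:
75 - 1P = 16 + 4P
P* = 59/5 = 59/5
Then substitute into demand:
Q* = 75 - 1 * 59/5 = 316/5

316/5


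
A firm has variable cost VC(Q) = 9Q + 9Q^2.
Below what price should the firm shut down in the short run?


AVC(Q) = VC(Q)/Q = 9 + 9Q
AVC is increasing in Q, so minimum AVC is at Q -> 0+.
Min AVC = 9
The firm should shut down if P < 9.

9


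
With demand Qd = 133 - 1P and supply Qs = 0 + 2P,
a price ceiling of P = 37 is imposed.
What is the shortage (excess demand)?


At P = 37:
Qd = 133 - 1*37 = 96
Qs = 0 + 2*37 = 74
Shortage = Qd - Qs = 96 - 74 = 22

22


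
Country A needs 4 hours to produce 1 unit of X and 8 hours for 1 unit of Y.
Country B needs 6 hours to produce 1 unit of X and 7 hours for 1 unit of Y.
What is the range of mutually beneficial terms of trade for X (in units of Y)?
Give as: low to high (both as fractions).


Opportunity cost of X for Country A = hours_X / hours_Y = 4/8 = 1/2 units of Y
Opportunity cost of X for Country B = hours_X / hours_Y = 6/7 = 6/7 units of Y
Terms of trade must be between the two opportunity costs.
Range: 1/2 to 6/7

1/2 to 6/7


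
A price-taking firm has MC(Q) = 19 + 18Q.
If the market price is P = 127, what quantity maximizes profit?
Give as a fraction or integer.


In perfect competition, profit is maximized where P = MC.
127 = 19 + 18Q
108 = 18Q
Q* = 108/18 = 6

6


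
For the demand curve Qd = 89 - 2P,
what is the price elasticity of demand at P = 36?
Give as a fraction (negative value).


dQ/dP = -2
At P = 36: Q = 89 - 2*36 = 17
E = (dQ/dP)(P/Q) = (-2)(36/17) = -72/17

-72/17


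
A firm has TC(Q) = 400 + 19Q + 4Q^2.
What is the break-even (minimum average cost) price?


AC(Q) = 400/Q + 19 + 4Q
To minimize: dAC/dQ = -400/Q^2 + 4 = 0
Q^2 = 400/4 = 100
Q* = 10
Min AC = 400/10 + 19 + 4*10
Min AC = 40 + 19 + 40 = 99

99


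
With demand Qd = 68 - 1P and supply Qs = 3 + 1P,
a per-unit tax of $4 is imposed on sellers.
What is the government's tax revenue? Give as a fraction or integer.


With tax on sellers, new supply: Qs' = 3 + 1(P - 4)
= 1P - 1
New equilibrium quantity:
Q_new = 67/2
Tax revenue = tax * Q_new = 4 * 67/2 = 134

134


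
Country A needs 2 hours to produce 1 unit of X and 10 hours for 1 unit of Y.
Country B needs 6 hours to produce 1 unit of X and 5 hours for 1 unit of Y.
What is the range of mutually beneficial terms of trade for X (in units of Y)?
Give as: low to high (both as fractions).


Opportunity cost of X for Country A = hours_X / hours_Y = 2/10 = 1/5 units of Y
Opportunity cost of X for Country B = hours_X / hours_Y = 6/5 = 6/5 units of Y
Terms of trade must be between the two opportunity costs.
Range: 1/5 to 6/5

1/5 to 6/5


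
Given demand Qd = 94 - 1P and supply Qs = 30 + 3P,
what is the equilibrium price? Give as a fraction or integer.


At equilibrium, Qd = Qs.
94 - 1P = 30 + 3P
94 - 30 = 1P + 3P
64 = 4P
P* = 64/4 = 16

16


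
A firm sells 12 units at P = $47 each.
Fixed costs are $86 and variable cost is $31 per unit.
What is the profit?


Total Revenue = P * Q = 47 * 12 = $564
Total Cost = FC + VC*Q = 86 + 31*12 = $458
Profit = TR - TC = 564 - 458 = $106

$106


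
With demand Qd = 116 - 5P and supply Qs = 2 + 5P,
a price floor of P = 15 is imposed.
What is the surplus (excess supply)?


At P = 15:
Qd = 116 - 5*15 = 41
Qs = 2 + 5*15 = 77
Surplus = Qs - Qd = 77 - 41 = 36

36


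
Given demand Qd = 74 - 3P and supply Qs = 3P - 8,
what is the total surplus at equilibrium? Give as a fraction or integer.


Find equilibrium: 74 - 3P = 3P - 8
74 + 8 = 6P
P* = 82/6 = 41/3
Q* = 3*41/3 - 8 = 33
Inverse demand: P = 74/3 - Q/3, so P_max = 74/3
Inverse supply: P = 8/3 + Q/3, so P_min = 8/3
CS = (1/2) * 33 * (74/3 - 41/3) = 363/2
PS = (1/2) * 33 * (41/3 - 8/3) = 363/2
TS = CS + PS = 363/2 + 363/2 = 363

363
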